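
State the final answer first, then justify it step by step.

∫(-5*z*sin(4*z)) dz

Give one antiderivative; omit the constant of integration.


The answer is 5*z*cos(4*z)/4 - 5*sin(4*z)/16.
Step 1. Integrate ∫(-5*z*sin(4*z)) dz by parts with u = z, dv = (-5*sin(4*z)) dz, so v = 5*cos(4*z)/4: now 5*z*cos(4*z)/4 + ∫(-5*cos(4*z)/4) dz.
Step 2. Evaluate the standard form: now 5*z*cos(4*z)/4 - 5*sin(4*z)/16.
Answer: 5*z*cos(4*z)/4 - 5*sin(4*z)/16.


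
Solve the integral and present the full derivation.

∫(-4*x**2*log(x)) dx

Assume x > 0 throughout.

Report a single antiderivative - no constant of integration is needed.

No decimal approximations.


Step 1. Integrate ∫(-4*x**2*log(x)) dx by parts with u = log(x), dv = (-4*x**2) dx, so v = -4*x**3/3 [assuming x > 0]: now -4*x**3*log(x)/3 + ∫(4*x**2/3) dx.
Step 2. Evaluate the standard form: now -4*x**3*log(x)/3 + 4*x**3/9.
Answer: -4*x**3*log(x)/3 + 4*x**3/9.


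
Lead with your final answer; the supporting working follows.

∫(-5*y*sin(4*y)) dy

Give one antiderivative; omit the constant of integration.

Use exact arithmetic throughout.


The answer is 5*y*cos(4*y)/4 - 5*sin(4*y)/16.
Step 1. Integrate ∫(-5*y*sin(4*y)) dy by parts with u = y, dv = (-5*sin(4*y)) dy, so v = 5*cos(4*y)/4: now 5*y*cos(4*y)/4 + ∫(-5*cos(4*y)/4) dy.
Step 2. Evaluate the standard form: now 5*y*cos(4*y)/4 - 5*sin(4*y)/16.
Answer: 5*y*cos(4*y)/4 - 5*sin(4*y)/16.


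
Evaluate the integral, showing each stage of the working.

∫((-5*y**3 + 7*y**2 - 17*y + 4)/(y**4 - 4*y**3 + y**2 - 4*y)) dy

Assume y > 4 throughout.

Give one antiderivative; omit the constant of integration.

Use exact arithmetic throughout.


Step 1. Decompose ∫((-5*y**3 + 7*y**2 - 17*y + 4)/(y**4 - 4*y**3 + y**2 - 4*y)) dy by partial fractions, (-5*y**3 + 7*y**2 - 17*y + 4)/(y**4 - 4*y**3 + y**2 - 4*y) = 3/(y**2 + 1) - 4/(y - 4) - 1/y: now ∫(-1/y) dy + ∫(-4/(y - 4)) dy + ∫(3/(y**2 + 1)) dy.
Step 2. Evaluate the standard form [assuming y > 4]: now -4*log(y - 4) + ∫(-1/y) dy + ∫(3/(y**2 + 1)) dy.
Step 3. Evaluate the standard form [assuming y > 0]: now -log(y) - 4*log(y - 4) + ∫(3/(y**2 + 1)) dy.
Step 4. Evaluate the standard form: now -log(y) - 4*log(y - 4) + 3*atan(y).
Answer: -log(y) - 4*log(y - 4) + 3*atan(y).


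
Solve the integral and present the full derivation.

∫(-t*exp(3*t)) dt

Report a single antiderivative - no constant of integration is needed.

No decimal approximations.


Step 1. Integrate ∫(-t*exp(3*t)) dt by parts with u = t, dv = (-exp(3*t)) dt, so v = -exp(3*t)/3: now -t*exp(3*t)/3 + ∫(exp(3*t)/3) dt.
Step 2. Evaluate the standard form: now -t*exp(3*t)/3 + exp(3*t)/9.
Answer: -t*exp(3*t)/3 + exp(3*t)/9.


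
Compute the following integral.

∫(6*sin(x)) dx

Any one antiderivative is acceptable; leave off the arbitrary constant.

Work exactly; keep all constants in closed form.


Answer: -6*cos(x).


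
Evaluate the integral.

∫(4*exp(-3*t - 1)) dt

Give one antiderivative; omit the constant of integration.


Answer: -4*exp(-3*t - 1)/3.


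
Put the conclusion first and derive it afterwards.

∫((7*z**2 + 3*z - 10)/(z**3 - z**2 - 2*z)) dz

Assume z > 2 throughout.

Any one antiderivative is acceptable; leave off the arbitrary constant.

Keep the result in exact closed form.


The answer is 5*log(z) + 4*log(z - 2) - 2*log(z + 1).
Step 1. Decompose ∫((7*z**2 + 3*z - 10)/(z**3 - z**2 - 2*z)) dz by partial fractions, (7*z**2 + 3*z - 10)/(z**3 - z**2 - 2*z) = -2/(z + 1) + 4/(z - 2) + 5/z: now ∫(5/z) dz + ∫(4/(z - 2)) dz + ∫(-2/(z + 1)) dz.
Step 2. Evaluate the standard form [assuming z > -1]: now -2*log(z + 1) + ∫(5/z) dz + ∫(4/(z - 2)) dz.
Step 3. Evaluate the standard form [assuming z > 2]: now 4*log(z - 2) - 2*log(z + 1) + ∫(5/z) dz.
Step 4. Evaluate the standard form [assuming z > 0]: now 5*log(z) + 4*log(z - 2) - 2*log(z + 1).
Answer: 5*log(z) + 4*log(z - 2) - 2*log(z + 1).


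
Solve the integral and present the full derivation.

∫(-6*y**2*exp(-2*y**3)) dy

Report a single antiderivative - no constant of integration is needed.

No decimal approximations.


Step 1. Substitute u = y**3, turning ∫(-6*y**2*exp(-2*y**3)) dy into ∫(-2*exp(-2*u)) du: now ∫(-2*exp(-2*u)) du.
Step 2. Evaluate the standard form: now exp(-2*u).
Step 3. Substitute back u = y**3: now exp(-2*y**3).
Answer: exp(-2*y**3).


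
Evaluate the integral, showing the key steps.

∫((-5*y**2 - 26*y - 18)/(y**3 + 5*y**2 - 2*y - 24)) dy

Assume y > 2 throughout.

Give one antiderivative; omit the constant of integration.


Step 1. Decompose ∫((-5*y**2 - 26*y - 18)/(y**3 + 5*y**2 - 2*y - 24)) dy by partial fractions, (-5*y**2 - 26*y - 18)/(y**3 + 5*y**2 - 2*y - 24) = 1/(y + 4) - 3/(y + 3) - 3/(y - 2): now ∫(-3/(y - 2)) dy + ∫(-3/(y + 3)) dy + ∫(1/(y + 4)) dy.
Step 2. Evaluate the standard form [assuming y > -4]: now log(y + 4) + ∫(-3/(y - 2)) dy + ∫(-3/(y + 3)) dy.
Step 3. Evaluate the standard form [assuming y > -3]: now -3*log(y + 3) + log(y + 4) + ∫(-3/(y - 2)) dy.
Step 4. Evaluate the standard form [assuming y > 2]: now -3*log(y - 2) - 3*log(y + 3) + log(y + 4).
Answer: -3*log(y - 2) - 3*log(y + 3) + log(y + 4).


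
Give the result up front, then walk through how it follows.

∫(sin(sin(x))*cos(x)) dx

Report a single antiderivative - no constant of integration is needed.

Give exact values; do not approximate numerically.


The answer is -cos(sin(x)).
Step 1. Substitute u = sin(x), turning ∫(sin(sin(x))*cos(x)) dx into ∫(sin(u)) du: now ∫(sin(u)) du.
Step 2. Evaluate the standard form: now -cos(u).
Step 3. Substitute back u = sin(x): now -cos(sin(x)).
Answer: -cos(sin(x)).


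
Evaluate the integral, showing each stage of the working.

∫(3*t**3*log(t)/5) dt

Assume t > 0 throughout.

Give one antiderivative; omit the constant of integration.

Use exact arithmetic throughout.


Step 1. Integrate ∫(3*t**3*log(t)/5) dt by parts with u = log(t), dv = (3*t**3/5) dt, so v = 3*t**4/20 [assuming t > 0]: now 3*t**4*log(t)/20 + ∫(-3*t**3/20) dt.
Step 2. Evaluate the standard form: now 3*t**4*log(t)/20 - 3*t**4/80.
Answer: 3*t**4*log(t)/20 - 3*t**4/80.


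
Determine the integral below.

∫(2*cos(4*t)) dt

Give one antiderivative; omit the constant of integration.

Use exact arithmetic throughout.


Answer: sin(4*t)/2.


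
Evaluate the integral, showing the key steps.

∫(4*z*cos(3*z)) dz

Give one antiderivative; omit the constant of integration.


Step 1. Integrate ∫(4*z*cos(3*z)) dz by parts with u = z, dv = (4*cos(3*z)) dz, so v = 4*sin(3*z)/3: now 4*z*sin(3*z)/3 + ∫(-4*sin(3*z)/3) dz.
Step 2. Evaluate the standard form: now 4*z*sin(3*z)/3 + 4*cos(3*z)/9.
Answer: 4*z*sin(3*z)/3 + 4*cos(3*z)/9.


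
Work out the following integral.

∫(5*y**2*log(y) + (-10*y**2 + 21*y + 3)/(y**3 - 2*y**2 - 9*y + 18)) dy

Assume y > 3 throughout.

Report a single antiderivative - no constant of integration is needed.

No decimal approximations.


Answer: 5*y**3*log(y)/3 - 5*y**3/9 - 4*log(y - 3) - log(y - 2) - 5*log(y + 3).


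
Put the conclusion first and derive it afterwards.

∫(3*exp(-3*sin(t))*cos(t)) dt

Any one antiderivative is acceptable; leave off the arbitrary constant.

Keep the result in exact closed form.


The answer is -exp(-3*sin(t)).
Step 1. Substitute u = sin(t), turning ∫(3*exp(-3*sin(t))*cos(t)) dt into ∫(3*exp(-3*u)) du: now ∫(3*exp(-3*u)) du.
Step 2. Evaluate the standard form: now -exp(-3*u).
Step 3. Substitute back u = sin(t): now -exp(-3*sin(t)).
Answer: -exp(-3*sin(t)).


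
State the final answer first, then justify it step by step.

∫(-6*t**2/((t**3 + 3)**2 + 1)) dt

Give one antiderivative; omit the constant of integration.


The answer is -2*atan(t**3 + 3).
Step 1. Substitute u = t**3 + 3, turning ∫(-6*t**2/((t**3 + 3)**2 + 1)) dt into ∫(-2/(u**2 + 1)) du: now ∫(-2/(u**2 + 1)) du.
Step 2. Evaluate the standard form: now -2*atan(u).
Step 3. Substitute back u = t**3 + 3: now -2*atan(t**3 + 3).
Answer: -2*atan(t**3 + 3).


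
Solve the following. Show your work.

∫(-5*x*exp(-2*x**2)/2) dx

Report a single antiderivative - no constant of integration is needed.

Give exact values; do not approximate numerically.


Step 1. Substitute u = x**2, turning ∫(-5*x*exp(-2*x**2)/2) dx into ∫(-5*exp(-2*u)/4) du: now ∫(-5*exp(-2*u)/4) du.
Step 2. Evaluate the standard form: now 5*exp(-2*u)/8.
Step 3. Substitute back u = x**2: now 5*exp(-2*x**2)/8.
Answer: 5*exp(-2*x**2)/8.


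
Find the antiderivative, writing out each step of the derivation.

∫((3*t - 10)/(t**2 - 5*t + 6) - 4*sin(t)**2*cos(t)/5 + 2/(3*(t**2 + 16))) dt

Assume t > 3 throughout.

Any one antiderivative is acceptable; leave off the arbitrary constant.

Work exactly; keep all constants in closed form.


Step 1. Rewrite: now ∫((3*t - 10)/(t**2 - 5*t + 6)) dt + ∫(-4*sin(t)**2*cos(t)/5) dt + ∫(2/(3*(t**2 + 16))) dt.
Step 2. Evaluate the standard form: now atan(t/4)/6 + ∫((3*t - 10)/(t**2 - 5*t + 6)) dt + ∫(-4*sin(t)**2*cos(t)/5) dt.
Step 3. Decompose ∫((3*t - 10)/(t**2 - 5*t + 6)) dt by partial fractions, (3*t - 10)/(t**2 - 5*t + 6) = 4/(t - 2) - 1/(t - 3): now atan(t/4)/6 + ∫(-4*sin(t)**2*cos(t)/5) dt + ∫(-1/(t - 3)) dt + ∫(4/(t - 2)) dt.
Step 4. Evaluate the standard form [assuming t > 2]: now 4*log(t - 2) + atan(t/4)/6 + ∫(-4*sin(t)**2*cos(t)/5) dt + ∫(-1/(t - 3)) dt.
Step 5. Evaluate the standard form [assuming t > 3]: now -log(t - 3) + 4*log(t - 2) + atan(t/4)/6 + ∫(-4*sin(t)**2*cos(t)/5) dt.
Step 6. Substitute u = sin(t), turning ∫(-4*sin(t)**2*cos(t)/5) dt into ∫(-4*u**2/5) du: now -log(t - 3) + 4*log(t - 2) + atan(t/4)/6 + ∫(-4*u**2/5) du.
Step 7. Evaluate the standard form: now -4*u**3/15 - log(t - 3) + 4*log(t - 2) + atan(t/4)/6.
Step 8. Substitute back u = sin(t): now -log(t - 3) + 4*log(t - 2) - 4*sin(t)**3/15 + atan(t/4)/6.
Answer: -log(t - 3) + 4*log(t - 2) - 4*sin(t)**3/15 + atan(t/4)/6.


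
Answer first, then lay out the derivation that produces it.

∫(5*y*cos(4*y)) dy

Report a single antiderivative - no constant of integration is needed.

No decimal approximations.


The answer is 5*y*sin(4*y)/4 + 5*cos(4*y)/16.
Step 1. Integrate ∫(5*y*cos(4*y)) dy by parts with u = y, dv = (5*cos(4*y)) dy, so v = 5*sin(4*y)/4: now 5*y*sin(4*y)/4 + ∫(-5*sin(4*y)/4) dy.
Step 2. Evaluate the standard form: now 5*y*sin(4*y)/4 + 5*cos(4*y)/16.
Answer: 5*y*sin(4*y)/4 + 5*cos(4*y)/16.


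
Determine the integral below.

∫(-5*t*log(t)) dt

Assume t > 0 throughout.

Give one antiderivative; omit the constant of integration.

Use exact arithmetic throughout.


Answer: -5*t**2*log(t)/2 + 5*t**2/4.


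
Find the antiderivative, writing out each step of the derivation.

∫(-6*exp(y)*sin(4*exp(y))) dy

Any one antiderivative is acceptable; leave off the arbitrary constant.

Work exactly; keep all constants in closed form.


Step 1. Substitute u = exp(y), turning ∫(-6*exp(y)*sin(4*exp(y))) dy into ∫(-6*sin(4*u)) du: now ∫(-6*sin(4*u)) du.
Step 2. Evaluate the standard form: now 3*cos(4*u)/2.
Step 3. Substitute back u = exp(y): now 3*cos(4*exp(y))/2.
Answer: 3*cos(4*exp(y))/2.


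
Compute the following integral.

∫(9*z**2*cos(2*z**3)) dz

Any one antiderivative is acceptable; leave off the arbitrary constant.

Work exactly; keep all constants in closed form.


Answer: 3*sin(2*z**3)/2.


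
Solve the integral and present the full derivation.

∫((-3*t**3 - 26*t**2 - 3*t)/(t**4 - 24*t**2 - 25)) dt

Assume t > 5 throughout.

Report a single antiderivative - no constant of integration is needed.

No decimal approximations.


Step 1. Decompose ∫((-3*t**3 - 26*t**2 - 3*t)/(t**4 - 24*t**2 - 25)) dt by partial fractions, (-3*t**3 - 26*t**2 - 3*t)/(t**4 - 24*t**2 - 25) = -1/(t**2 + 1) + 1/(t + 5) - 4/(t - 5): now ∫(-4/(t - 5)) dt + ∫(1/(t + 5)) dt + ∫(-1/(t**2 + 1)) dt.
Step 2. Evaluate the standard form [assuming t > 5]: now -4*log(t - 5) + ∫(1/(t + 5)) dt + ∫(-1/(t**2 + 1)) dt.
Step 3. Evaluate the standard form [assuming t > -5]: now -4*log(t - 5) + log(t + 5) + ∫(-1/(t**2 + 1)) dt.
Step 4. Evaluate the standard form: now -4*log(t - 5) + log(t + 5) - atan(t).
Answer: -4*log(t - 5) + log(t + 5) - atan(t).


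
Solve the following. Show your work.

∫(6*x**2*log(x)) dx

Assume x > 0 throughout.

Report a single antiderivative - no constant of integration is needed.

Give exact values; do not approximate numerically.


Step 1. Integrate ∫(6*x**2*log(x)) dx by parts with u = log(x), dv = (6*x**2) dx, so v = 2*x**3 [assuming x > 0]: now 2*x**3*log(x) + ∫(-2*x**2) dx.
Step 2. Evaluate the standard form: now 2*x**3*log(x) - 2*x**3/3.
Answer: 2*x**3*log(x) - 2*x**3/3.


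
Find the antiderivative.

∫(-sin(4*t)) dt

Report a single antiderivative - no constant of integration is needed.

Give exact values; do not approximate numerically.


Answer: cos(4*t)/4.


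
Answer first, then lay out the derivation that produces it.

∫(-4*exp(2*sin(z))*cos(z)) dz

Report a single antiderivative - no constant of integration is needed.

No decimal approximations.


The answer is -2*exp(2*sin(z)).
Step 1. Substitute u = sin(z), turning ∫(-4*exp(2*sin(z))*cos(z)) dz into ∫(-4*exp(2*u)) du: now ∫(-4*exp(2*u)) du.
Step 2. Evaluate the standard form: now -2*exp(2*u).
Step 3. Substitute back u = sin(z): now -2*exp(2*sin(z)).
Answer: -2*exp(2*sin(z)).


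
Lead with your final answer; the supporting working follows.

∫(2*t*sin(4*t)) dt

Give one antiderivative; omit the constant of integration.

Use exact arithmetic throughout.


The answer is -t*cos(4*t)/2 + sin(4*t)/8.
Step 1. Integrate ∫(2*t*sin(4*t)) dt by parts with u = t, dv = (2*sin(4*t)) dt, so v = -cos(4*t)/2: now -t*cos(4*t)/2 + ∫(cos(4*t)/2) dt.
Step 2. Evaluate the standard form: now -t*cos(4*t)/2 + sin(4*t)/8.
Answer: -t*cos(4*t)/2 + sin(4*t)/8.


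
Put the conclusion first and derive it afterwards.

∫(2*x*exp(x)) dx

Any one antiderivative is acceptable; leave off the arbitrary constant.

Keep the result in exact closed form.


The answer is 2*x*exp(x) - 2*exp(x).
Step 1. Integrate ∫(2*x*exp(x)) dx by parts with u = x, dv = (2*exp(x)) dx, so v = 2*exp(x): now 2*x*exp(x) + ∫(-2*exp(x)) dx.
Step 2. Evaluate the standard form: now 2*x*exp(x) - 2*exp(x).
Answer: 2*x*exp(x) - 2*exp(x).


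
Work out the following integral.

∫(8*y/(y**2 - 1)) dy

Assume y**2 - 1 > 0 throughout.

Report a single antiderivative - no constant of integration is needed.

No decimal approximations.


Answer: 4*log(y**2 - 1).


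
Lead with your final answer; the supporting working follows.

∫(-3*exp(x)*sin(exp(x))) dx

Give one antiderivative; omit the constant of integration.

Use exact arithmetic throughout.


The answer is 3*cos(exp(x)).
Step 1. Substitute u = exp(x), turning ∫(-3*exp(x)*sin(exp(x))) dx into ∫(-3*sin(u)) du: now ∫(-3*sin(u)) du.
Step 2. Evaluate the standard form: now 3*cos(u).
Step 3. Substitute back u = exp(x): now 3*cos(exp(x)).
Answer: 3*cos(exp(x)).


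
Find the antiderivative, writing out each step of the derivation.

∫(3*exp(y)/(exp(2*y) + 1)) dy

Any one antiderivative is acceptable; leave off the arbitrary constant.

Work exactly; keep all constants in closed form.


Step 1. Substitute u = exp(y), turning ∫(3*exp(y)/(exp(2*y) + 1)) dy into ∫(3/(u**2 + 1)) du: now ∫(3/(u**2 + 1)) du.
Step 2. Evaluate the standard form: now 3*atan(u).
Step 3. Substitute back u = exp(y): now 3*atan(exp(y)).
Answer: 3*atan(exp(y)).


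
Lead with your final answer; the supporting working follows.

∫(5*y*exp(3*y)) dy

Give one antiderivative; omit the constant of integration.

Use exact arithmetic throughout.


The answer is 5*y*exp(3*y)/3 - 5*exp(3*y)/9.
Step 1. Integrate ∫(5*y*exp(3*y)) dy by parts with u = y, dv = (5*exp(3*y)) dy, so v = 5*exp(3*y)/3: now 5*y*exp(3*y)/3 + ∫(-5*exp(3*y)/3) dy.
Step 2. Evaluate the standard form: now 5*y*exp(3*y)/3 - 5*exp(3*y)/9.
Answer: 5*y*exp(3*y)/3 - 5*exp(3*y)/9.


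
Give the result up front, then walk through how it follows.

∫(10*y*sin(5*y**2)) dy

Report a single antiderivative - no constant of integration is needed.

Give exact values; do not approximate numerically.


The answer is -cos(5*y**2).
Step 1. Substitute u = y**2, turning ∫(10*y*sin(5*y**2)) dy into ∫(5*sin(5*u)) du: now ∫(5*sin(5*u)) du.
Step 2. Evaluate the standard form: now -cos(5*u).
Step 3. Substitute back u = y**2: now -cos(5*y**2).
Answer: -cos(5*y**2).


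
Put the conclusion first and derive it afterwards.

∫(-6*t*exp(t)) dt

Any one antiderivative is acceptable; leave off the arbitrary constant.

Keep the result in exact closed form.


The answer is -6*t*exp(t) + 6*exp(t).
Step 1. Integrate ∫(-6*t*exp(t)) dt by parts with u = t, dv = (-6*exp(t)) dt, so v = -6*exp(t): now -6*t*exp(t) + ∫(6*exp(t)) dt.
Step 2. Evaluate the standard form: now -6*t*exp(t) + 6*exp(t).
Answer: -6*t*exp(t) + 6*exp(t).


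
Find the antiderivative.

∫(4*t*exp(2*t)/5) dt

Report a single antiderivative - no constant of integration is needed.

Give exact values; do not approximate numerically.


Answer: 2*t*exp(2*t)/5 - exp(2*t)/5.


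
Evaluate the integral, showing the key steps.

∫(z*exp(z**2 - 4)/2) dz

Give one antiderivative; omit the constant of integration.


Step 1. Substitute u = z**2 - 4, turning ∫(z*exp(z**2 - 4)/2) dz into ∫(exp(u)/4) du: now ∫(exp(u)/4) du.
Step 2. Evaluate the standard form: now exp(u)/4.
Step 3. Substitute back u = z**2 - 4: now exp(z**2 - 4)/4.
Answer: exp(z**2 - 4)/4.


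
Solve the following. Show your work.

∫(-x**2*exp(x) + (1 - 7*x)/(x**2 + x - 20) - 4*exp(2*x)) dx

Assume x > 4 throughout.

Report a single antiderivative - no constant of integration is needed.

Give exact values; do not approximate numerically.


Step 1. Rewrite: now ∫(-x**2*exp(x)) dx + ∫((1 - 7*x)/(x**2 + x - 20)) dx + ∫(-4*exp(2*x)) dx.
Step 2. Evaluate the standard form: now -2*exp(2*x) + ∫(-x**2*exp(x)) dx + ∫((1 - 7*x)/(x**2 + x - 20)) dx.
Step 3. Integrate ∫(-x**2*exp(x)) dx by parts with u = x**2, dv = (-exp(x)) dx, so v = -exp(x): now -x**2*exp(x) - 2*exp(2*x) + ∫(2*x*exp(x)) dx + ∫((1 - 7*x)/(x**2 + x - 20)) dx.
Step 4. Integrate ∫(2*x*exp(x)) dx by parts with u = x, dv = (2*exp(x)) dx, so v = 2*exp(x): now -x**2*exp(x) + 2*x*exp(x) - 2*exp(2*x) + ∫((1 - 7*x)/(x**2 + x - 20)) dx + ∫(-2*exp(x)) dx.
Step 5. Evaluate the standard form: now -x**2*exp(x) + 2*x*exp(x) - 2*exp(2*x) - 2*exp(x) + ∫((1 - 7*x)/(x**2 + x - 20)) dx.
Step 6. Decompose ∫((1 - 7*x)/(x**2 + x - 20)) dx by partial fractions, (1 - 7*x)/(x**2 + x - 20) = -4/(x + 5) - 3/(x - 4): now -x**2*exp(x) + 2*x*exp(x) - 2*exp(2*x) - 2*exp(x) + ∫(-3/(x - 4)) dx + ∫(-4/(x + 5)) dx.
Step 7. Evaluate the standard form [assuming x > 4]: now -x**2*exp(x) + 2*x*exp(x) - 2*exp(2*x) - 2*exp(x) - 3*log(x - 4) + ∫(-4/(x + 5)) dx.
Step 8. Evaluate the standard form [assuming x > -5]: now -x**2*exp(x) + 2*x*exp(x) - 2*exp(2*x) - 2*exp(x) - 3*log(x - 4) - 4*log(x + 5).
Answer: -x**2*exp(x) + 2*x*exp(x) - 2*exp(2*x) - 2*exp(x) - 3*log(x - 4) - 4*log(x + 5).


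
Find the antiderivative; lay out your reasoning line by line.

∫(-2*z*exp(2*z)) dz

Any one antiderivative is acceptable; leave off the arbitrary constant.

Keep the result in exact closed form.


Step 1. Integrate ∫(-2*z*exp(2*z)) dz by parts with u = z, dv = (-2*exp(2*z)) dz, so v = -exp(2*z): now -z*exp(2*z) + ∫(exp(2*z)) dz.
Step 2. Evaluate the standard form: now -z*exp(2*z) + exp(2*z)/2.
Answer: -z*exp(2*z) + exp(2*z)/2.


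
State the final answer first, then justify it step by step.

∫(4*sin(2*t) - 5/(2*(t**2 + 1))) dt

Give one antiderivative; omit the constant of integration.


The answer is -2*cos(2*t) - 5*atan(t)/2.
Step 1. Rewrite: now ∫(-5/(2*(t**2 + 1))) dt + ∫(4*sin(2*t)) dt.
Step 2. Evaluate the standard form: now -2*cos(2*t) + ∫(-5/(2*(t**2 + 1))) dt.
Step 3. Evaluate the standard form: now -2*cos(2*t) - 5*atan(t)/2.
Answer: -2*cos(2*t) - 5*atan(t)/2.


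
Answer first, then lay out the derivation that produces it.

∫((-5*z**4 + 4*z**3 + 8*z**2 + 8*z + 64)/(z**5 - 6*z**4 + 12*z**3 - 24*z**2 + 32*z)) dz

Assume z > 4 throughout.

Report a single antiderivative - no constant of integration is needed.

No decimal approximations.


The answer is 2*log(z) - 5*log(z - 4) - 2*log(z - 2) - atan(z/2).
Step 1. Decompose ∫((-5*z**4 + 4*z**3 + 8*z**2 + 8*z + 64)/(z**5 - 6*z**4 + 12*z**3 - 24*z**2 + 32*z)) dz by partial fractions, (-5*z**4 + 4*z**3 + 8*z**2 + 8*z + 64)/(z**5 - 6*z**4 + 12*z**3 - 24*z**2 + 32*z) = -2/(z**2 + 4) - 2/(z - 2) - 5/(z - 4) + 2/z: now ∫(2/z) dz + ∫(-5/(z - 4)) dz + ∫(-2/(z - 2)) dz + ∫(-2/(z**2 + 4)) dz.
Step 2. Evaluate the standard form [assuming z > 2]: now -2*log(z - 2) + ∫(2/z) dz + ∫(-5/(z - 4)) dz + ∫(-2/(z**2 + 4)) dz.
Step 3. Evaluate the standard form [assuming z > 0]: now 2*log(z) - 2*log(z - 2) + ∫(-5/(z - 4)) dz + ∫(-2/(z**2 + 4)) dz.
Step 4. Evaluate the standard form [assuming z > 4]: now 2*log(z) - 5*log(z - 4) - 2*log(z - 2) + ∫(-2/(z**2 + 4)) dz.
Step 5. Evaluate the standard form: now 2*log(z) - 5*log(z - 4) - 2*log(z - 2) - atan(z/2).
Answer: 2*log(z) - 5*log(z - 4) - 2*log(z - 2) - atan(z/2).


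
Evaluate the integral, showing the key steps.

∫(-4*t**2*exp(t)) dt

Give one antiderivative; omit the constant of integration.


Step 1. Integrate ∫(-4*t**2*exp(t)) dt by parts with u = t**2, dv = (-4*exp(t)) dt, so v = -4*exp(t): now -4*t**2*exp(t) + ∫(8*t*exp(t)) dt.
Step 2. Integrate ∫(8*t*exp(t)) dt by parts with u = t, dv = (8*exp(t)) dt, so v = 8*exp(t): now -4*t**2*exp(t) + 8*t*exp(t) + ∫(-8*exp(t)) dt.
Step 3. Evaluate the standard form: now -4*t**2*exp(t) + 8*t*exp(t) - 8*exp(t).
Answer: -4*t**2*exp(t) + 8*t*exp(t) - 8*exp(t).


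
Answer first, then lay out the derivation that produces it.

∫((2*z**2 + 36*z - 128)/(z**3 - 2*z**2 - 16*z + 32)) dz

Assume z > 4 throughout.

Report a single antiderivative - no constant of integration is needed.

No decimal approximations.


The answer is 3*log(z - 4) + 4*log(z - 2) - 5*log(z + 4).
Step 1. Decompose ∫((2*z**2 + 36*z - 128)/(z**3 - 2*z**2 - 16*z + 32)) dz by partial fractions, (2*z**2 + 36*z - 128)/(z**3 - 2*z**2 - 16*z + 32) = -5/(z + 4) + 4/(z - 2) + 3/(z - 4): now ∫(3/(z - 4)) dz + ∫(4/(z - 2)) dz + ∫(-5/(z + 4)) dz.
Step 2. Evaluate the standard form [assuming z > 2]: now 4*log(z - 2) + ∫(3/(z - 4)) dz + ∫(-5/(z + 4)) dz.
Step 3. Evaluate the standard form [assuming z > -4]: now 4*log(z - 2) - 5*log(z + 4) + ∫(3/(z - 4)) dz.
Step 4. Evaluate the standard form [assuming z > 4]: now 3*log(z - 4) + 4*log(z - 2) - 5*log(z + 4).
Answer: 3*log(z - 4) + 4*log(z - 2) - 5*log(z + 4).


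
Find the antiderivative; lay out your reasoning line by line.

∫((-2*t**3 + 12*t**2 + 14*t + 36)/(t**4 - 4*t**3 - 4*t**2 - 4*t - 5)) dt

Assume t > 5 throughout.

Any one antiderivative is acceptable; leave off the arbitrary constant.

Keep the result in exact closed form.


Step 1. Decompose ∫((-2*t**3 + 12*t**2 + 14*t + 36)/(t**4 - 4*t**3 - 4*t**2 - 4*t - 5)) dt by partial fractions, (-2*t**3 + 12*t**2 + 14*t + 36)/(t**4 - 4*t**3 - 4*t**2 - 4*t - 5) = -4/(t**2 + 1) - 3/(t + 1) + 1/(t - 5): now ∫(1/(t - 5)) dt + ∫(-3/(t + 1)) dt + ∫(-4/(t**2 + 1)) dt.
Step 2. Evaluate the standard form [assuming t > 5]: now log(t - 5) + ∫(-3/(t + 1)) dt + ∫(-4/(t**2 + 1)) dt.
Step 3. Evaluate the standard form [assuming t > -1]: now log(t - 5) - 3*log(t + 1) + ∫(-4/(t**2 + 1)) dt.
Step 4. Evaluate the standard form: now log(t - 5) - 3*log(t + 1) - 4*atan(t).
Answer: log(t - 5) - 3*log(t + 1) - 4*atan(t).


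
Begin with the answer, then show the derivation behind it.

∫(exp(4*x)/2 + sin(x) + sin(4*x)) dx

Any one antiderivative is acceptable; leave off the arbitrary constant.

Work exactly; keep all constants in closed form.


The answer is exp(4*x)/8 - cos(x) - cos(4*x)/4.
Step 1. Rewrite: now ∫(exp(4*x)/2) dx + ∫(sin(x)) dx + ∫(sin(4*x)) dx.
Step 2. Evaluate the standard form: now exp(4*x)/8 + ∫(sin(x)) dx + ∫(sin(4*x)) dx.
Step 3. Evaluate the standard form: now exp(4*x)/8 - cos(x) + ∫(sin(4*x)) dx.
Step 4. Evaluate the standard form: now exp(4*x)/8 - cos(x) - cos(4*x)/4.
Answer: exp(4*x)/8 - cos(x) - cos(4*x)/4.


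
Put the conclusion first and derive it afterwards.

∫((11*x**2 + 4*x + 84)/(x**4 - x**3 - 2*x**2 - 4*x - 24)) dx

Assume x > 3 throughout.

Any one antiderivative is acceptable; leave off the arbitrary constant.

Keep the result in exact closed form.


The answer is 3*log(x - 3) - 3*log(x + 2) - 2*atan(x/2).
Step 1. Decompose ∫((11*x**2 + 4*x + 84)/(x**4 - x**3 - 2*x**2 - 4*x - 24)) dx by partial fractions, (11*x**2 + 4*x + 84)/(x**4 - x**3 - 2*x**2 - 4*x - 24) = -4/(x**2 + 4) - 3/(x + 2) + 3/(x - 3): now ∫(3/(x - 3)) dx + ∫(-3/(x + 2)) dx + ∫(-4/(x**2 + 4)) dx.
Step 2. Evaluate the standard form [assuming x > 3]: now 3*log(x - 3) + ∫(-3/(x + 2)) dx + ∫(-4/(x**2 + 4)) dx.
Step 3. Evaluate the standard form [assuming x > -2]: now 3*log(x - 3) - 3*log(x + 2) + ∫(-4/(x**2 + 4)) dx.
Step 4. Evaluate the standard form: now 3*log(x - 3) - 3*log(x + 2) - 2*atan(x/2).
Answer: 3*log(x - 3) - 3*log(x + 2) - 2*atan(x/2).


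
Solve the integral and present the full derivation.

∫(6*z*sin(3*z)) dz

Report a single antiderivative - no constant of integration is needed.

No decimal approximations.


Step 1. Integrate ∫(6*z*sin(3*z)) dz by parts with u = z, dv = (6*sin(3*z)) dz, so v = -2*cos(3*z): now -2*z*cos(3*z) + ∫(2*cos(3*z)) dz.
Step 2. Evaluate the standard form: now -2*z*cos(3*z) + 2*sin(3*z)/3.
Answer: -2*z*cos(3*z) + 2*sin(3*z)/3.


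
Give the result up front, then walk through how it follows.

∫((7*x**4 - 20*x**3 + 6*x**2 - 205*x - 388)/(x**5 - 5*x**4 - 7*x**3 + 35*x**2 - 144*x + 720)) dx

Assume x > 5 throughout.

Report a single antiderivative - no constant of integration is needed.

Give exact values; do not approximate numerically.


The answer is 2*log(x - 5) + 3*log(x - 4) + 2*log(x + 4) + atan(x/3)/3.
Step 1. Decompose ∫((7*x**4 - 20*x**3 + 6*x**2 - 205*x - 388)/(x**5 - 5*x**4 - 7*x**3 + 35*x**2 - 144*x + 720)) dx by partial fractions, (7*x**4 - 20*x**3 + 6*x**2 - 205*x - 388)/(x**5 - 5*x**4 - 7*x**3 + 35*x**2 - 144*x + 720) = 1/(x**2 + 9) + 2/(x + 4) + 3/(x - 4) + 2/(x - 5): now ∫(2/(x - 5)) dx + ∫(3/(x - 4)) dx + ∫(2/(x + 4)) dx + ∫(1/(x**2 + 9)) dx.
Step 2. Evaluate the standard form [assuming x > 4]: now 3*log(x - 4) + ∫(2/(x - 5)) dx + ∫(2/(x + 4)) dx + ∫(1/(x**2 + 9)) dx.
Step 3. Evaluate the standard form [assuming x > 5]: now 2*log(x - 5) + 3*log(x - 4) + ∫(2/(x + 4)) dx + ∫(1/(x**2 + 9)) dx.
Step 4. Evaluate the standard form [assuming x > -4]: now 2*log(x - 5) + 3*log(x - 4) + 2*log(x + 4) + ∫(1/(x**2 + 9)) dx.
Step 5. Evaluate the standard form: now 2*log(x - 5) + 3*log(x - 4) + 2*log(x + 4) + atan(x/3)/3.
Answer: 2*log(x - 5) + 3*log(x - 4) + 2*log(x + 4) + atan(x/3)/3.


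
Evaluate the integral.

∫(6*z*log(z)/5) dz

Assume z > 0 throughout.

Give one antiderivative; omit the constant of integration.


Answer: 3*z**2*log(z)/5 - 3*z**2/10.


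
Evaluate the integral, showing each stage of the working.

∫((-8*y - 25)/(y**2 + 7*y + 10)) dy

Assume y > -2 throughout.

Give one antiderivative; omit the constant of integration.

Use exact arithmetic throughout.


Step 1. Decompose ∫((-8*y - 25)/(y**2 + 7*y + 10)) dy by partial fractions, (-8*y - 25)/(y**2 + 7*y + 10) = -5/(y + 5) - 3/(y + 2): now ∫(-3/(y + 2)) dy + ∫(-5/(y + 5)) dy.
Step 2. Evaluate the standard form [assuming y > -2]: now -3*log(y + 2) + ∫(-5/(y + 5)) dy.
Step 3. Evaluate the standard form [assuming y > -5]: now -3*log(y + 2) - 5*log(y + 5).
Answer: -3*log(y + 2) - 5*log(y + 5).


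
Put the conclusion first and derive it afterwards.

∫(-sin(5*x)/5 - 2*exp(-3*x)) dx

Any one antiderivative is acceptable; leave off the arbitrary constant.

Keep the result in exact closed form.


The answer is cos(5*x)/25 + 2*exp(-3*x)/3.
Step 1. Rewrite: now ∫(-2*exp(-3*x)) dx + ∫(-sin(5*x)/5) dx.
Step 2. Evaluate the standard form: now ∫(-sin(5*x)/5) dx + 2*exp(-3*x)/3.
Step 3. Evaluate the standard form: now cos(5*x)/25 + 2*exp(-3*x)/3.
Answer: cos(5*x)/25 + 2*exp(-3*x)/3.


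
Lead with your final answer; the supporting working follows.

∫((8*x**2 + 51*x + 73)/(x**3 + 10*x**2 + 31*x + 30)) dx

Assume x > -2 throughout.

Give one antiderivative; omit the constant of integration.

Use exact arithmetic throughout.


The answer is log(x + 2) + 4*log(x + 3) + 3*log(x + 5).
Step 1. Decompose ∫((8*x**2 + 51*x + 73)/(x**3 + 10*x**2 + 31*x + 30)) dx by partial fractions, (8*x**2 + 51*x + 73)/(x**3 + 10*x**2 + 31*x + 30) = 3/(x + 5) + 4/(x + 3) + 1/(x + 2): now ∫(1/(x + 2)) dx + ∫(4/(x + 3)) dx + ∫(3/(x + 5)) dx.
Step 2. Evaluate the standard form [assuming x > -3]: now 4*log(x + 3) + ∫(1/(x + 2)) dx + ∫(3/(x + 5)) dx.
Step 3. Evaluate the standard form [assuming x > -5]: now 4*log(x + 3) + 3*log(x + 5) + ∫(1/(x + 2)) dx.
Step 4. Evaluate the standard form [assuming x > -2]: now log(x + 2) + 4*log(x + 3) + 3*log(x + 5).
Answer: log(x + 2) + 4*log(x + 3) + 3*log(x + 5).


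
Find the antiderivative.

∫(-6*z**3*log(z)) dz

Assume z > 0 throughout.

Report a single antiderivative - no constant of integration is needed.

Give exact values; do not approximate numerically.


Answer: -3*z**4*log(z)/2 + 3*z**4/8.


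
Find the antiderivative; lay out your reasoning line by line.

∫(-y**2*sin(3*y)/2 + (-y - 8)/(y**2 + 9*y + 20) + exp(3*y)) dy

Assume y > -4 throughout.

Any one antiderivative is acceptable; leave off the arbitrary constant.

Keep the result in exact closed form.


Step 1. Rewrite: now ∫(-y**2*sin(3*y)/2) dy + ∫((-y - 8)/(y**2 + 9*y + 20)) dy + ∫(exp(3*y)) dy.
Step 2. Decompose ∫((-y - 8)/(y**2 + 9*y + 20)) dy by partial fractions, (-y - 8)/(y**2 + 9*y + 20) = 3/(y + 5) - 4/(y + 4): now ∫(-y**2*sin(3*y)/2) dy + ∫(-4/(y + 4)) dy + ∫(3/(y + 5)) dy + ∫(exp(3*y)) dy.
Step 3. Evaluate the standard form [assuming y > -4]: now -4*log(y + 4) + ∫(-y**2*sin(3*y)/2) dy + ∫(3/(y + 5)) dy + ∫(exp(3*y)) dy.
Step 4. Evaluate the standard form [assuming y > -5]: now -4*log(y + 4) + 3*log(y + 5) + ∫(-y**2*sin(3*y)/2) dy + ∫(exp(3*y)) dy.
Step 5. Evaluate the standard form: now exp(3*y)/3 - 4*log(y + 4) + 3*log(y + 5) + ∫(-y**2*sin(3*y)/2) dy.
Step 6. Integrate ∫(-y**2*sin(3*y)/2) dy by parts with u = y**2, dv = (-sin(3*y)/2) dy, so v = cos(3*y)/6: now y**2*cos(3*y)/6 + exp(3*y)/3 - 4*log(y + 4) + 3*log(y + 5) + ∫(-y*cos(3*y)/3) dy.
Step 7. Integrate ∫(-y*cos(3*y)/3) dy by parts with u = y, dv = (-cos(3*y)/3) dy, so v = -sin(3*y)/9: now y**2*cos(3*y)/6 - y*sin(3*y)/9 + exp(3*y)/3 - 4*log(y + 4) + 3*log(y + 5) + ∫(sin(3*y)/9) dy.
Step 8. Evaluate the standard form: now y**2*cos(3*y)/6 - y*sin(3*y)/9 + exp(3*y)/3 - 4*log(y + 4) + 3*log(y + 5) - cos(3*y)/27.
Answer: y**2*cos(3*y)/6 - y*sin(3*y)/9 + exp(3*y)/3 - 4*log(y + 4) + 3*log(y + 5) - cos(3*y)/27.


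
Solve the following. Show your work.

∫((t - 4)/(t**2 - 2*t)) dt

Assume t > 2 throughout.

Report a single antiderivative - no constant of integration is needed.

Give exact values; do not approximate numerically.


Step 1. Decompose ∫((t - 4)/(t**2 - 2*t)) dt by partial fractions, (t - 4)/(t**2 - 2*t) = -1/(t - 2) + 2/t: now ∫(2/t) dt + ∫(-1/(t - 2)) dt.
Step 2. Evaluate the standard form [assuming t > 0]: now 2*log(t) + ∫(-1/(t - 2)) dt.
Step 3. Evaluate the standard form [assuming t > 2]: now 2*log(t) - log(t - 2).
Answer: 2*log(t) - log(t - 2).


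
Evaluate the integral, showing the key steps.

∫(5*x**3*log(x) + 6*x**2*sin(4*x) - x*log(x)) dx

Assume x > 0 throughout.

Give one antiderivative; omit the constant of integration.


Step 1. Rewrite: now ∫(-x*log(x)) dx + ∫(6*x**2*sin(4*x)) dx + ∫(5*x**3*log(x)) dx.
Step 2. Integrate ∫(5*x**3*log(x)) dx by parts with u = log(x), dv = (5*x**3) dx, so v = 5*x**4/4 [assuming x > 0]: now 5*x**4*log(x)/4 + ∫(-5*x**3/4) dx + ∫(-x*log(x)) dx + ∫(6*x**2*sin(4*x)) dx.
Step 3. Evaluate the standard form: now 5*x**4*log(x)/4 - 5*x**4/16 + ∫(-x*log(x)) dx + ∫(6*x**2*sin(4*x)) dx.
Step 4. Integrate ∫(-x*log(x)) dx by parts with u = log(x), dv = (-x) dx, so v = -x**2/2 [assuming x > 0]: now 5*x**4*log(x)/4 - 5*x**4/16 - x**2*log(x)/2 + ∫(x/2) dx + ∫(6*x**2*sin(4*x)) dx.
Step 5. Evaluate the standard form: now 5*x**4*log(x)/4 - 5*x**4/16 - x**2*log(x)/2 + x**2/4 + ∫(6*x**2*sin(4*x)) dx.
Step 6. Integrate ∫(6*x**2*sin(4*x)) dx by parts with u = x**2, dv = (6*sin(4*x)) dx, so v = -3*cos(4*x)/2: now 5*x**4*log(x)/4 - 5*x**4/16 - x**2*log(x)/2 - 3*x**2*cos(4*x)/2 + x**2/4 + ∫(3*x*cos(4*x)) dx.
Step 7. Integrate ∫(3*x*cos(4*x)) dx by parts with u = x, dv = (3*cos(4*x)) dx, so v = 3*sin(4*x)/4: now 5*x**4*log(x)/4 - 5*x**4/16 - x**2*log(x)/2 - 3*x**2*cos(4*x)/2 + x**2/4 + 3*x*sin(4*x)/4 + ∫(-3*sin(4*x)/4) dx.
Step 8. Evaluate the standard form: now 5*x**4*log(x)/4 - 5*x**4/16 - x**2*log(x)/2 - 3*x**2*cos(4*x)/2 + x**2/4 + 3*x*sin(4*x)/4 + 3*cos(4*x)/16.
Answer: 5*x**4*log(x)/4 - 5*x**4/16 - x**2*log(x)/2 - 3*x**2*cos(4*x)/2 + x**2/4 + 3*x*sin(4*x)/4 + 3*cos(4*x)/16.


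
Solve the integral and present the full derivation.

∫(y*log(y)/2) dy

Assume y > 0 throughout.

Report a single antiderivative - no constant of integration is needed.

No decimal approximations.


Step 1. Integrate ∫(y*log(y)/2) dy by parts with u = log(y), dv = (y/2) dy, so v = y**2/4 [assuming y > 0]: now y**2*log(y)/4 + ∫(-y/4) dy.
Step 2. Evaluate the standard form: now y**2*log(y)/4 - y**2/8.
Answer: y**2*log(y)/4 - y**2/8.


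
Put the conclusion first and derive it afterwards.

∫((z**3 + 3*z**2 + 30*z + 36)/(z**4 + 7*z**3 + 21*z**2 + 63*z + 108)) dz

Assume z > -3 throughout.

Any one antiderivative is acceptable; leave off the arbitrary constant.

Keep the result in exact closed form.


The answer is -3*log(z + 3) + 4*log(z + 4) + atan(z/3).
Step 1. Decompose ∫((z**3 + 3*z**2 + 30*z + 36)/(z**4 + 7*z**3 + 21*z**2 + 63*z + 108)) dz by partial fractions, (z**3 + 3*z**2 + 30*z + 36)/(z**4 + 7*z**3 + 21*z**2 + 63*z + 108) = 3/(z**2 + 9) + 4/(z + 4) - 3/(z + 3): now ∫(-3/(z + 3)) dz + ∫(4/(z + 4)) dz + ∫(3/(z**2 + 9)) dz.
Step 2. Evaluate the standard form [assuming z > -4]: now 4*log(z + 4) + ∫(-3/(z + 3)) dz + ∫(3/(z**2 + 9)) dz.
Step 3. Evaluate the standard form [assuming z > -3]: now -3*log(z + 3) + 4*log(z + 4) + ∫(3/(z**2 + 9)) dz.
Step 4. Evaluate the standard form: now -3*log(z + 3) + 4*log(z + 4) + atan(z/3).
Answer: -3*log(z + 3) + 4*log(z + 4) + atan(z/3).


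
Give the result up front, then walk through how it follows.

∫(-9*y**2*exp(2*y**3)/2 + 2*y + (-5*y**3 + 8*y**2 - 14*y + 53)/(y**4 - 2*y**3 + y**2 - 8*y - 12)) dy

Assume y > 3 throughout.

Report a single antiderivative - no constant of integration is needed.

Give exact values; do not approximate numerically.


The answer is y**2 - 3*exp(2*y**3)/4 - log(y - 3) - 4*log(y + 1) - 3*atan(y/2)/2.
Step 1. Rewrite: now ∫(2*y) dy + ∫(-9*y**2*exp(2*y**3)/2) dy + ∫((-5*y**3 + 8*y**2 - 14*y + 53)/(y**4 - 2*y**3 + y**2 - 8*y - 12)) dy.
Step 2. Decompose ∫((-5*y**3 + 8*y**2 - 14*y + 53)/(y**4 - 2*y**3 + y**2 - 8*y - 12)) dy by partial fractions, (-5*y**3 + 8*y**2 - 14*y + 53)/(y**4 - 2*y**3 + y**2 - 8*y - 12) = -3/(y**2 + 4) - 4/(y + 1) - 1/(y - 3): now ∫(2*y) dy + ∫(-9*y**2*exp(2*y**3)/2) dy + ∫(-1/(y - 3)) dy + ∫(-4/(y + 1)) dy + ∫(-3/(y**2 + 4)) dy.
Step 3. Evaluate the standard form [assuming y > -1]: now -4*log(y + 1) + ∫(2*y) dy + ∫(-9*y**2*exp(2*y**3)/2) dy + ∫(-1/(y - 3)) dy + ∫(-3/(y**2 + 4)) dy.
Step 4. Evaluate the standard form [assuming y > 3]: now -log(y - 3) - 4*log(y + 1) + ∫(2*y) dy + ∫(-9*y**2*exp(2*y**3)/2) dy + ∫(-3/(y**2 + 4)) dy.
Step 5. Evaluate the standard form: now -log(y - 3) - 4*log(y + 1) - 3*atan(y/2)/2 + ∫(2*y) dy + ∫(-9*y**2*exp(2*y**3)/2) dy.
Step 6. Substitute u = y**3, turning ∫(-9*y**2*exp(2*y**3)/2) dy into ∫(-3*exp(2*u)/2) du: now -log(y - 3) - 4*log(y + 1) - 3*atan(y/2)/2 + ∫(2*y) dy + ∫(-3*exp(2*u)/2) du.
Step 7. Evaluate the standard form: now -3*exp(2*u)/4 - log(y - 3) - 4*log(y + 1) - 3*atan(y/2)/2 + ∫(2*y) dy.
Step 8. Substitute back u = y**3: now -3*exp(2*y**3)/4 - log(y - 3) - 4*log(y + 1) - 3*atan(y/2)/2 + ∫(2*y) dy.
Step 9. Evaluate the standard form: now y**2 - 3*exp(2*y**3)/4 - log(y - 3) - 4*log(y + 1) - 3*atan(y/2)/2.
Answer: y**2 - 3*exp(2*y**3)/4 - log(y - 3) - 4*log(y + 1) - 3*atan(y/2)/2.


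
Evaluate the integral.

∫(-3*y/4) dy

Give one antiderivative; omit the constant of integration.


Answer: -3*y**2/8.


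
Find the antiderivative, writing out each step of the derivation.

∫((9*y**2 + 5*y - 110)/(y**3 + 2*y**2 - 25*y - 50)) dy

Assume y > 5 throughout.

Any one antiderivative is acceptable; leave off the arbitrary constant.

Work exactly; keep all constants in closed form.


Step 1. Decompose ∫((9*y**2 + 5*y - 110)/(y**3 + 2*y**2 - 25*y - 50)) dy by partial fractions, (9*y**2 + 5*y - 110)/(y**3 + 2*y**2 - 25*y - 50) = 3/(y + 5) + 4/(y + 2) + 2/(y - 5): now ∫(2/(y - 5)) dy + ∫(4/(y + 2)) dy + ∫(3/(y + 5)) dy.
Step 2. Evaluate the standard form [assuming y > 5]: now 2*log(y - 5) + ∫(4/(y + 2)) dy + ∫(3/(y + 5)) dy.
Step 3. Evaluate the standard form [assuming y > -2]: now 2*log(y - 5) + 4*log(y + 2) + ∫(3/(y + 5)) dy.
Step 4. Evaluate the standard form [assuming y > -5]: now 2*log(y - 5) + 4*log(y + 2) + 3*log(y + 5).
Answer: 2*log(y - 5) + 4*log(y + 2) + 3*log(y + 5).


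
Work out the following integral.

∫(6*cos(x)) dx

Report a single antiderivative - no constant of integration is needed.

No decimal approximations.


Answer: 6*sin(x).


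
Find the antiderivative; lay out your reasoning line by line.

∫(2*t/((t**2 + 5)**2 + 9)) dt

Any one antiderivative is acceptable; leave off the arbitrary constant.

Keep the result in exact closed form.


Step 1. Substitute u = t**2 + 5, turning ∫(2*t/((t**2 + 5)**2 + 9)) dt into ∫(1/(u**2 + 9)) du: now ∫(1/(u**2 + 9)) du.
Step 2. Evaluate the standard form: now atan(u/3)/3.
Step 3. Substitute back u = t**2 + 5: now atan(t**2/3 + 5/3)/3.
Answer: atan(t**2/3 + 5/3)/3.


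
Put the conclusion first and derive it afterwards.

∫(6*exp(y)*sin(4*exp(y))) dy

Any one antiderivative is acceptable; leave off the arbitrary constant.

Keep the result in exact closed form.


The answer is -3*cos(4*exp(y))/2.
Step 1. Substitute u = exp(y), turning ∫(6*exp(y)*sin(4*exp(y))) dy into ∫(6*sin(4*u)) du: now ∫(6*sin(4*u)) du.
Step 2. Evaluate the standard form: now -3*cos(4*u)/2.
Step 3. Substitute back u = exp(y): now -3*cos(4*exp(y))/2.
Answer: -3*cos(4*exp(y))/2.


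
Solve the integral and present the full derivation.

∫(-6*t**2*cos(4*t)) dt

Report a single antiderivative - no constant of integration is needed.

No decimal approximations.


Step 1. Integrate ∫(-6*t**2*cos(4*t)) dt by parts with u = t**2, dv = (-6*cos(4*t)) dt, so v = -3*sin(4*t)/2: now -3*t**2*sin(4*t)/2 + ∫(3*t*sin(4*t)) dt.
Step 2. Integrate ∫(3*t*sin(4*t)) dt by parts with u = t, dv = (3*sin(4*t)) dt, so v = -3*cos(4*t)/4: now -3*t**2*sin(4*t)/2 - 3*t*cos(4*t)/4 + ∫(3*cos(4*t)/4) dt.
Step 3. Evaluate the standard form: now -3*t**2*sin(4*t)/2 - 3*t*cos(4*t)/4 + 3*sin(4*t)/16.
Answer: -3*t**2*sin(4*t)/2 - 3*t*cos(4*t)/4 + 3*sin(4*t)/16.


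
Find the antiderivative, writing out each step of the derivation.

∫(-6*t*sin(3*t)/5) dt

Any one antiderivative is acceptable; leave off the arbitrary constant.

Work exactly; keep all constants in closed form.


Step 1. Integrate ∫(-6*t*sin(3*t)/5) dt by parts with u = t, dv = (-6*sin(3*t)/5) dt, so v = 2*cos(3*t)/5: now 2*t*cos(3*t)/5 + ∫(-2*cos(3*t)/5) dt.
Step 2. Evaluate the standard form: now 2*t*cos(3*t)/5 - 2*sin(3*t)/15.
Answer: 2*t*cos(3*t)/5 - 2*sin(3*t)/15.


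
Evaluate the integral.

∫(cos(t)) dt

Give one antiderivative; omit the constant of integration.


Answer: sin(t).


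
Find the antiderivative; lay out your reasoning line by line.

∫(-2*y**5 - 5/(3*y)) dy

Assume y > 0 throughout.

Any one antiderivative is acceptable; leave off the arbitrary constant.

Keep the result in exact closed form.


Step 1. Rewrite: now ∫(-5/(3*y)) dy + ∫(-2*y**5) dy.
Step 2. Evaluate the standard form: now -y**6/3 + ∫(-5/(3*y)) dy.
Step 3. Evaluate the standard form [assuming y > 0]: now -y**6/3 - 5*log(y)/3.
Answer: -y**6/3 - 5*log(y)/3.
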